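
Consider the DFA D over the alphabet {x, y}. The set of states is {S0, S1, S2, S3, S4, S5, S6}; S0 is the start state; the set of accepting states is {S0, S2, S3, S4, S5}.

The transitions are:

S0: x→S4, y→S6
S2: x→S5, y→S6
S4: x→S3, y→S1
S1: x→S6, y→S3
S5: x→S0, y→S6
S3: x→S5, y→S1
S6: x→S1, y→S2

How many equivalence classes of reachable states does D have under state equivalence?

All states are reachable from the start state.
Initial partition by acceptance: {S0,S2,S3,S4,S5} | {S1,S6}.
The partition is now stable with 2 blocks: {S0,S2,S3,S4,S5} | {S1,S6}.

2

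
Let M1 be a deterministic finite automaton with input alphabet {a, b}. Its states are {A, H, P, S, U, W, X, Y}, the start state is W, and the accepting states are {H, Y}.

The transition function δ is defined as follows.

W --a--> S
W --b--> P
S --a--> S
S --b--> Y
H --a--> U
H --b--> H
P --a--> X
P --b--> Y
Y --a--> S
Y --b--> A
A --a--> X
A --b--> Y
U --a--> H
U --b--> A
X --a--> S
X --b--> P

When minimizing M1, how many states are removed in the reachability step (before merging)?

2

No path from W leads to H, U; the other 6 states are all reachable.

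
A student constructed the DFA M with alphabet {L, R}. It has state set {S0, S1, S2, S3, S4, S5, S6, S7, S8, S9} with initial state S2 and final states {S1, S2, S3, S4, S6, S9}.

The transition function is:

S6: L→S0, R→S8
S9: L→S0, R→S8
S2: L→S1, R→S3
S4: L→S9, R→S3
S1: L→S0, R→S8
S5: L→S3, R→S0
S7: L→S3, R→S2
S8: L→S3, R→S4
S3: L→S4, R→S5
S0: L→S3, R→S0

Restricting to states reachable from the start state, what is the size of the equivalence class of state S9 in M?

First remove the unreachable states {S6,S7}; 8 states remain.
Start with accepting vs non-accepting: {S1,S2,S3,S4,S9} | {S0,S5,S8}.
Split {S1,S2,S3,S4,S9} by δ(·,L) → {S2,S3,S4} and {S1,S9}.
Refine {S2,S3,S4} on symbol L: members go to different blocks, giving {S2,S4} and {S3}.
Refine {S0,S5,S8} on symbol R: members go to different blocks, giving {S0,S5} and {S8}.
The partition is now stable with 5 blocks: {S2,S4} | {S0,S5} | {S1,S9} | {S3} | {S8}.
State S9 belongs to the block {S1,S9}, which has 2 states.

2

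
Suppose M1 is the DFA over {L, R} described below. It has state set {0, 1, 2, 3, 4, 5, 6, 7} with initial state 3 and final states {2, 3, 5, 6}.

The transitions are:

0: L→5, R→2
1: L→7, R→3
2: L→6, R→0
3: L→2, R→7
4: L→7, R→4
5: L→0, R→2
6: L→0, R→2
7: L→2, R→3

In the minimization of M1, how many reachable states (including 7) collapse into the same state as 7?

First remove the unreachable states {1,4}; 6 states remain.
P0 = {2,3,5,6} | {0,7}.
Refine {2,3,5,6} on symbol L: members go to different blocks, giving {2,3} and {5,6}.
Split {2,3} by δ(·,L) → {2} and {3}.
Refine {0,7} on symbol L: members go to different blocks, giving {0} and {7}.
No further refinement is possible. Final partition (5 blocks): {2} | {0} | {5,6} | {3} | {7}.
State 7 belongs to the block {7}, which has 1 states.

1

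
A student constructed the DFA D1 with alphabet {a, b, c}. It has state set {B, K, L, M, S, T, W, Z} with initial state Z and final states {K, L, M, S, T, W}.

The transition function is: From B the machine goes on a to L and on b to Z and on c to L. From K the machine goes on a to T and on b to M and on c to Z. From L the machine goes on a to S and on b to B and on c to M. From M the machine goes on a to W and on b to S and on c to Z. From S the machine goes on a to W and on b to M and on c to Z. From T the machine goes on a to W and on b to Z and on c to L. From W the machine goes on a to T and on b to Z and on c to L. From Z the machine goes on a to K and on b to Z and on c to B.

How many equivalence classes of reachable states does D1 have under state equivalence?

5

Start with accepting vs non-accepting: {K,L,M,S,T,W} | {B,Z}.
Refine {K,L,M,S,T,W} on symbol b: members go to different blocks, giving {K,M,S} and {L,T,W}.
Refine {B,Z} on symbol a: members go to different blocks, giving {B} and {Z}.
Split {L,T,W} by δ(·,a) → {T,W} and {L}.
The partition is now stable with 5 blocks: {K,M,S} | {B} | {T,W} | {Z} | {L}.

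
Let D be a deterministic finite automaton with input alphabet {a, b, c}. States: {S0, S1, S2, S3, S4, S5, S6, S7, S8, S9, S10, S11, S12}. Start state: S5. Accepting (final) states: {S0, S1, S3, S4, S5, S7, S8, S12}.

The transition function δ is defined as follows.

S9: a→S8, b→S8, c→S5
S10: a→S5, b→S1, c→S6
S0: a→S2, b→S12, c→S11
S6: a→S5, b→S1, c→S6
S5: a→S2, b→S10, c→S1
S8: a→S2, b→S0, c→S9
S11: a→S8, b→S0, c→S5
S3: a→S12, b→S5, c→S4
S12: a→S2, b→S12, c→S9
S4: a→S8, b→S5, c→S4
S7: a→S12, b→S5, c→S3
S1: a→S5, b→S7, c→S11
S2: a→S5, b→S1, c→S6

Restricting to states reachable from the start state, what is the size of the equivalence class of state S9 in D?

All states are reachable from the start state.
Start with accepting vs non-accepting: {S0,S1,S3,S4,S5,S7,S8,S12} | {S2,S6,S9,S10,S11}.
Split {S0,S1,S3,S4,S5,S7,S8,S12} by δ(·,a) → {S0,S5,S8,S12} and {S1,S3,S4,S7}.
Split {S0,S5,S8,S12} by δ(·,b) → {S0,S8,S12} and {S5}.
Refine {S2,S6,S9,S10,S11} on symbol a: members go to different blocks, giving {S2,S6,S10} and {S9,S11}.
Refine {S1,S3,S4,S7} on symbol a: members go to different blocks, giving {S3,S4,S7} and {S1}.
Stable partition: {S0,S8,S12} | {S2,S6,S10} | {S3,S4,S7} | {S5} | {S9,S11} | {S1} — 6 equivalence classes.
The equivalence class containing S9 is {S9,S11}, of size 2.

2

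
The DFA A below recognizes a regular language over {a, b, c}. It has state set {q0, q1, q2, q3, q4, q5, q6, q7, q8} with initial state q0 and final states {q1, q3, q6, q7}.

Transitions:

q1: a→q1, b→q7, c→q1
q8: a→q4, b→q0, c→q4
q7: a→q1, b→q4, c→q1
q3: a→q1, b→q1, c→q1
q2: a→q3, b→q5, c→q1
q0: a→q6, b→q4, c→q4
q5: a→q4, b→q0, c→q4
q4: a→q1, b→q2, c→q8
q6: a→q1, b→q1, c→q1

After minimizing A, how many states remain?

All states are reachable from the start state.
P0 = {q1,q3,q6,q7} | {q0,q2,q4,q5,q8}.
On input b, block {q1,q3,q6,q7} splits into {q1,q3,q6} and {q7}.
On input b, block {q1,q3,q6} splits into {q3,q6} and {q1}.
Refine {q0,q2,q4,q5,q8} on symbol a: members go to different blocks, giving {q0,q2} and {q5,q8} and {q4}.
Refine {q0,q2} on symbol b: members go to different blocks, giving {q0} and {q2}.
No further refinement is possible. Final partition (7 blocks): {q3,q6} | {q0} | {q7} | {q1} | {q5,q8} | {q4} | {q2}.

7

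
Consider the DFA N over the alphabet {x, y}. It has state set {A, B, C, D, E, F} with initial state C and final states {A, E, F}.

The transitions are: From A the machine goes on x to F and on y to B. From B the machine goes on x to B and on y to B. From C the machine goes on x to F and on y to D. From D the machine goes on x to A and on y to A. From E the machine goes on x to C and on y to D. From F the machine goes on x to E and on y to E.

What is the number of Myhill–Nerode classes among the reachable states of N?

Every state is reachable, so we keep all 6.
Initial partition by acceptance: {A,E,F} | {B,C,D}.
Refine {A,E,F} on symbol x: members go to different blocks, giving {A,F} and {E}.
On input x, block {A,F} splits into {A} and {F}.
On input x, block {B,C,D} splits into {B} and {C} and {D}.
No further refinement is possible. Final partition (6 blocks): {A} | {B} | {E} | {F} | {C} | {D}.

6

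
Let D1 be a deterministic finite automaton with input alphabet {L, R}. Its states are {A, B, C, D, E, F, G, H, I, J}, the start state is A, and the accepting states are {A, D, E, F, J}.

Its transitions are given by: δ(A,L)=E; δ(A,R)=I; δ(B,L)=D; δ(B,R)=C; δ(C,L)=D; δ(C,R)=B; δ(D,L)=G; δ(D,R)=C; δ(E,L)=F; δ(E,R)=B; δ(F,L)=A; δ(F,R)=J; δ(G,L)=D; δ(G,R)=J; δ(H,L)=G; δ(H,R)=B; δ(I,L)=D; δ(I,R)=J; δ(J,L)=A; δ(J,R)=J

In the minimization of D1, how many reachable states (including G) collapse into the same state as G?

Reachable states from the start: {A,B,C,D,E,F,G,I,J}. Unreachable: {H} — drop them.
Initial partition by acceptance: {A,D,E,F,J} | {B,C,G,I}.
On input L, block {A,D,E,F,J} splits into {A,E,F,J} and {D}.
Split {A,E,F,J} by δ(·,R) → {A,E} and {F,J}.
Split {A,E} by δ(·,L) → {A} and {E}.
On input R, block {B,C,G,I} splits into {B,C} and {G,I}.
The partition is now stable with 6 blocks: {A} | {B,C} | {D} | {F,J} | {E} | {G,I}.
State G belongs to the block {G,I}, which has 2 states.

2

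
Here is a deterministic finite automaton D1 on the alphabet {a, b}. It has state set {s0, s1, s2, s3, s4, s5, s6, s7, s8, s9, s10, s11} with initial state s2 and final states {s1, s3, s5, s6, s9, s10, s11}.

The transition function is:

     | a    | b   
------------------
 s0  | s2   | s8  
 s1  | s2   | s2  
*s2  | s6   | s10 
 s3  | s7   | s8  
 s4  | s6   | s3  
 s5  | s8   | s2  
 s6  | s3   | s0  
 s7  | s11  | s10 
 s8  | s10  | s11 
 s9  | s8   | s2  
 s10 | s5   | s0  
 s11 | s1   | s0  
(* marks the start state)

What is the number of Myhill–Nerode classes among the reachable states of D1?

Reachable states from the start: {s0,s1,s2,s3,s5,s6,s7,s8,s10,s11}. Unreachable: {s4,s9} — drop them.
Initial partition by acceptance: {s1,s3,s5,s6,s10,s11} | {s0,s2,s7,s8}.
Split {s1,s3,s5,s6,s10,s11} by δ(·,a) → {s1,s3,s5} and {s6,s10,s11}.
Refine {s0,s2,s7,s8} on symbol a: members go to different blocks, giving {s2,s7,s8} and {s0}.
The partition is now stable with 4 blocks: {s1,s3,s5} | {s2,s7,s8} | {s6,s10,s11} | {s0}.

4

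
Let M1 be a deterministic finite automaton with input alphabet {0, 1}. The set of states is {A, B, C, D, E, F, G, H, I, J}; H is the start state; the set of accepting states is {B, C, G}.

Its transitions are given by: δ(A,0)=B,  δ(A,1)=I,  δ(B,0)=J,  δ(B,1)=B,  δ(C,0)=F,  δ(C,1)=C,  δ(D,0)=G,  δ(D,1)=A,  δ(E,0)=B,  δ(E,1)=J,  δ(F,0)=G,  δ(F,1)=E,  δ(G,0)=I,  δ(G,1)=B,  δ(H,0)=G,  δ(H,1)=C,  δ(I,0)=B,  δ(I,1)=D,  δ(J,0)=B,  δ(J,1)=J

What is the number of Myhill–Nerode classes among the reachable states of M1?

3

Every state is reachable, so we keep all 10.
Start with accepting vs non-accepting: {B,C,G} | {A,D,E,F,H,I,J}.
Split {A,D,E,F,H,I,J} by δ(·,1) → {A,D,E,F,I,J} and {H}.
The partition is now stable with 3 blocks: {B,C,G} | {A,D,E,F,I,J} | {H}.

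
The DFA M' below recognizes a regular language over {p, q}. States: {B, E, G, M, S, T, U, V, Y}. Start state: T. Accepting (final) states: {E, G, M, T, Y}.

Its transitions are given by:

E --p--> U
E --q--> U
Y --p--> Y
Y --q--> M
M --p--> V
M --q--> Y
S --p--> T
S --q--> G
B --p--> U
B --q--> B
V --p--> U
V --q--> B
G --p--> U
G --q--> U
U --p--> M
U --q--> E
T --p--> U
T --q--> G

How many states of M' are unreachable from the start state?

1

Starting at T and following transitions, the reachable set is {B, E, G, M, T, U, V, Y}. That leaves S unreachable — 1 in total.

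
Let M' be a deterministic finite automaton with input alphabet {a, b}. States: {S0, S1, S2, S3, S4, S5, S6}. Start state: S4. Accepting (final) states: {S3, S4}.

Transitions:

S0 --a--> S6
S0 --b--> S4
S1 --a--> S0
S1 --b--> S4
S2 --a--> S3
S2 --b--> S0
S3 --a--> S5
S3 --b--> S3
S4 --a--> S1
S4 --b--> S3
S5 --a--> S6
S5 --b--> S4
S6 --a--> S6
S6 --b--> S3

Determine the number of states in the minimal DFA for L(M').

2

States {S2} cannot be reached from the start state, so discard them.
P0 = {S3,S4} | {S0,S1,S5,S6}.
Stable partition: {S3,S4} | {S0,S1,S5,S6} — 2 equivalence classes.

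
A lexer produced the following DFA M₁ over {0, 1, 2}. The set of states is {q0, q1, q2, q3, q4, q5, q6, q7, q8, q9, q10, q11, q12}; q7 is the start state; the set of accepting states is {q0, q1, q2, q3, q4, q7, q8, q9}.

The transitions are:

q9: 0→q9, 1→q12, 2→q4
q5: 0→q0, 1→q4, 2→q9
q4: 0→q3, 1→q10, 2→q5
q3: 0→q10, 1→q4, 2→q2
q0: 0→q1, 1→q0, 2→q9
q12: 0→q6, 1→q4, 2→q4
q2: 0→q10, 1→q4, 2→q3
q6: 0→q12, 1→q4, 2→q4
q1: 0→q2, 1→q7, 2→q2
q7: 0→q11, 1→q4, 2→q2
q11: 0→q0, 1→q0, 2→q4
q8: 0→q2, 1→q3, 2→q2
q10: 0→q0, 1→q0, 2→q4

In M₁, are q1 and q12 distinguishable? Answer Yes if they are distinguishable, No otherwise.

Yes

States {q8} cannot be reached from the start state, so discard them.
Initial partition by acceptance: {q0,q1,q2,q3,q4,q7,q9} | {q5,q6,q10,q11,q12}.
On input 0, block {q0,q1,q2,q3,q4,q7,q9} splits into {q0,q1,q4,q9} and {q2,q3,q7}.
On input 0, block {q0,q1,q4,q9} splits into {q0,q9} and {q1,q4}.
On input 0, block {q0,q9} splits into {q0} and {q9}.
On input 0, block {q5,q6,q10,q11,q12} splits into {q5,q10,q11} and {q6,q12}.
On input 1, block {q5,q10,q11} splits into {q10,q11} and {q5}.
Split {q1,q4} by δ(·,1) → {q1} and {q4}.
Stable partition: {q0} | {q10,q11} | {q2,q3,q7} | {q1} | {q9} | {q6,q12} | {q5} | {q4} — 8 equivalence classes.
q1 and q12 end up in different blocks, so they are distinguishable. For instance, the string 'ε' is accepted from only q1.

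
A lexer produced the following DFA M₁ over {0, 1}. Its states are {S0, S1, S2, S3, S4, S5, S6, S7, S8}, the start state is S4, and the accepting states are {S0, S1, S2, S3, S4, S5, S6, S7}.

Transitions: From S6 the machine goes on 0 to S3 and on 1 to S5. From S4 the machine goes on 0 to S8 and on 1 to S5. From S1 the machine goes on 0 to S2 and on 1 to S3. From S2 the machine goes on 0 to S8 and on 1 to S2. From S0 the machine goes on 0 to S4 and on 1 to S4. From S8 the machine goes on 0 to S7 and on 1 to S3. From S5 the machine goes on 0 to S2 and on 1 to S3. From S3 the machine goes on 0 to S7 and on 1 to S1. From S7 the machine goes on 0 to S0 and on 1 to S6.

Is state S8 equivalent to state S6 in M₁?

No

Every state is reachable, so we keep all 9.
P0 = {S0,S1,S2,S3,S4,S5,S6,S7} | {S8}.
On input 0, block {S0,S1,S2,S3,S4,S5,S6,S7} splits into {S0,S1,S3,S5,S6,S7} and {S2,S4}.
Split {S0,S1,S3,S5,S6,S7} by δ(·,0) → {S0,S1,S5} and {S3,S6,S7}.
On input 1, block {S0,S1,S5} splits into {S1,S5} and {S0}.
On input 1, block {S2,S4} splits into {S2} and {S4}.
Refine {S3,S6,S7} on symbol 0: members go to different blocks, giving {S3,S6} and {S7}.
Refine {S3,S6} on symbol 0: members go to different blocks, giving {S3} and {S6}.
No further refinement is possible. Final partition (8 blocks): {S1,S5} | {S8} | {S2} | {S3} | {S0} | {S4} | {S7} | {S6}.
S8 and S6 end up in different blocks, so they are distinguishable. For instance, the string 'ε' is accepted from only S6.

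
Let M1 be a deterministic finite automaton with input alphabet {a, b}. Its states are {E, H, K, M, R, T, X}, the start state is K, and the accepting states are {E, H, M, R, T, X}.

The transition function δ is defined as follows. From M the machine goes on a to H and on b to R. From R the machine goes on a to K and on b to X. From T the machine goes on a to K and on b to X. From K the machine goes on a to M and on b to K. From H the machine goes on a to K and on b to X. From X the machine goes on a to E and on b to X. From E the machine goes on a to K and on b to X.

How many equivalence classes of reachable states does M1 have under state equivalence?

First remove the unreachable states {T}; 6 states remain.
Initial partition by acceptance: {E,H,M,R,X} | {K}.
Refine {E,H,M,R,X} on symbol a: members go to different blocks, giving {E,H,R} and {M,X}.
Split {M,X} by δ(·,b) → {X} and {M}.
No further refinement is possible. Final partition (4 blocks): {E,H,R} | {K} | {X} | {M}.

4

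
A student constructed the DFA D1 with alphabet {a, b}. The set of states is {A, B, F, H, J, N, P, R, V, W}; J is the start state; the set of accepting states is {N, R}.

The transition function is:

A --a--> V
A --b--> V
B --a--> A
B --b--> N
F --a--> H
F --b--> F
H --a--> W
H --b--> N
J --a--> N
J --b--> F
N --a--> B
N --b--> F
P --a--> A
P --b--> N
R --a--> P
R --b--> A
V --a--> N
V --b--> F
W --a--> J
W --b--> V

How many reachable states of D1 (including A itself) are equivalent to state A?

First remove the unreachable states {P,R}; 8 states remain.
Start with accepting vs non-accepting: {N} | {A,B,F,H,J,V,W}.
Split {A,B,F,H,J,V,W} by δ(·,a) → {A,B,F,H,W} and {J,V}.
Split {A,B,F,H,W} by δ(·,a) → {B,F,H} and {A,W}.
Refine {B,F,H} on symbol a: members go to different blocks, giving {B,H} and {F}.
Stable partition: {N} | {B,H} | {J,V} | {A,W} | {F} — 5 equivalence classes.
State A belongs to the block {A,W}, which has 2 states.

2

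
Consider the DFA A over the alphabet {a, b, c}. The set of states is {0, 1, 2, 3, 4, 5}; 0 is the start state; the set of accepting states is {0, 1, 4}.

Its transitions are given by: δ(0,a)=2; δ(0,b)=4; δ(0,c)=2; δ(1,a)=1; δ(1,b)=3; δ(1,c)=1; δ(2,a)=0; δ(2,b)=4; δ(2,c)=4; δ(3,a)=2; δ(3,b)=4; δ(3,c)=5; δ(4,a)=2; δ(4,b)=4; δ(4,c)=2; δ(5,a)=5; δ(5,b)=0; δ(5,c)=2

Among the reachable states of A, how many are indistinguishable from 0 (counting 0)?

2

Reachable states from the start: {0,2,4}. Unreachable: {1,3,5} — drop them.
P0 = {0,4} | {2}.
Stable partition: {0,4} | {2} — 2 equivalence classes.
State 0 belongs to the block {0,4}, which has 2 states.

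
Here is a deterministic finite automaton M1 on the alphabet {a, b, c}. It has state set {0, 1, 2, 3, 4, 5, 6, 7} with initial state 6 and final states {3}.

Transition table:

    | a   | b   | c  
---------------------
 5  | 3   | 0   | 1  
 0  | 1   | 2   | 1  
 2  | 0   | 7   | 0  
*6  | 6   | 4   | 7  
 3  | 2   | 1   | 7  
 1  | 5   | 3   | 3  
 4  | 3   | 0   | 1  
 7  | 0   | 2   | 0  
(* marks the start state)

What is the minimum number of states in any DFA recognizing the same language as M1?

6

All states are reachable from the start state.
Start with accepting vs non-accepting: {3} | {0,1,2,4,5,6,7}.
On input a, block {0,1,2,4,5,6,7} splits into {0,1,2,6,7} and {4,5}.
On input a, block {0,1,2,6,7} splits into {0,2,6,7} and {1}.
Refine {0,2,6,7} on symbol a: members go to different blocks, giving {2,6,7} and {0}.
Refine {2,6,7} on symbol a: members go to different blocks, giving {2,7} and {6}.
Stable partition: {3} | {2,7} | {4,5} | {1} | {0} | {6} — 6 equivalence classes.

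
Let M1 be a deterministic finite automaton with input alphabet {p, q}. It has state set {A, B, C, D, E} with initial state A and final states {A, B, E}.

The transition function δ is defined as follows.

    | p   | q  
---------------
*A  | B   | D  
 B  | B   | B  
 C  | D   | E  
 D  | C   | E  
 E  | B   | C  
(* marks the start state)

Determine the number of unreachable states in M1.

A breadth-first search from the start state visits every state.

0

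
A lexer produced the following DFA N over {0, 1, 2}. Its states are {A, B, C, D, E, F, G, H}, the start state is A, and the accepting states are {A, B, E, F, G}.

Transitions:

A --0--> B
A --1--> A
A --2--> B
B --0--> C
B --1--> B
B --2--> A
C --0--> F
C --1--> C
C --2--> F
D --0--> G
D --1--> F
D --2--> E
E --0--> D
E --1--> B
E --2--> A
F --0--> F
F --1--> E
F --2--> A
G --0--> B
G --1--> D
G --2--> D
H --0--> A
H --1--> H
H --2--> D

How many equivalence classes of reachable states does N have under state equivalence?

States {H} cannot be reached from the start state, so discard them.
P0 = {A,B,E,F,G} | {C,D}.
Refine {A,B,E,F,G} on symbol 0: members go to different blocks, giving {A,F,G} and {B,E}.
Refine {A,F,G} on symbol 0: members go to different blocks, giving {A,G} and {F}.
Refine {A,G} on symbol 1: members go to different blocks, giving {A} and {G}.
Split {C,D} by δ(·,0) → {C} and {D}.
Split {B,E} by δ(·,0) → {B} and {E}.
Stable partition: {A} | {C} | {B} | {F} | {G} | {D} | {E} — 7 equivalence classes.

7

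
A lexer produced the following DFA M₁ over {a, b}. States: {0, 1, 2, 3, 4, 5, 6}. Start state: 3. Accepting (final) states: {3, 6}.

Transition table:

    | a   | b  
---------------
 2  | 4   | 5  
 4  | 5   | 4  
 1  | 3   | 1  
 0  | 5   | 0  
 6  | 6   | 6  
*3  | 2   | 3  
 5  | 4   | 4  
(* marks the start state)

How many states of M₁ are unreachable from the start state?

3

No path from 3 leads to 0, 1, 6; the other 4 states are all reachable.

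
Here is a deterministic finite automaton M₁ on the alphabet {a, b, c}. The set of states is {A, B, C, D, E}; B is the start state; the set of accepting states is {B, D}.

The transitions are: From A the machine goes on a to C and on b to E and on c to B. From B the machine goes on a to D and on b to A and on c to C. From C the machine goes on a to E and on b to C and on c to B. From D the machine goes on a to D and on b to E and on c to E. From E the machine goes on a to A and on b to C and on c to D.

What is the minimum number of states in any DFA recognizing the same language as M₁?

2

Every state is reachable, so we keep all 5.
Start with accepting vs non-accepting: {B,D} | {A,C,E}.
No further refinement is possible. Final partition (2 blocks): {B,D} | {A,C,E}.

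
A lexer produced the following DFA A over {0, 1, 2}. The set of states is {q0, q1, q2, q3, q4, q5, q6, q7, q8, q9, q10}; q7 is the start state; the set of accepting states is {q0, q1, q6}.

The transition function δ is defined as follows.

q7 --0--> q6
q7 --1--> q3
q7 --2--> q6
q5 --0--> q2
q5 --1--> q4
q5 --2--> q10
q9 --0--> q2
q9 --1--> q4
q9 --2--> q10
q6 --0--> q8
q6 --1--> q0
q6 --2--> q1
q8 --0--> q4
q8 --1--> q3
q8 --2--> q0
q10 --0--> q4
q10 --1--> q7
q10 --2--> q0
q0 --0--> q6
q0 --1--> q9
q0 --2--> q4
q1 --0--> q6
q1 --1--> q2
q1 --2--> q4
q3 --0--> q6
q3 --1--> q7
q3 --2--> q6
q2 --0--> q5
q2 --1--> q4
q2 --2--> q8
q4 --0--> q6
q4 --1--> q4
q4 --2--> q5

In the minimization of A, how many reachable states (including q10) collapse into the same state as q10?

Start with accepting vs non-accepting: {q0,q1,q6} | {q2,q3,q4,q5,q7,q8,q9,q10}.
On input 0, block {q0,q1,q6} splits into {q0,q1} and {q6}.
Refine {q2,q3,q4,q5,q7,q8,q9,q10} on symbol 0: members go to different blocks, giving {q2,q5,q8,q9,q10} and {q3,q4,q7}.
Split {q2,q5,q8,q9,q10} by δ(·,0) → {q2,q5,q9} and {q8,q10}.
On input 2, block {q3,q4,q7} splits into {q3,q7} and {q4}.
No further refinement is possible. Final partition (6 blocks): {q0,q1} | {q2,q5,q9} | {q6} | {q3,q7} | {q8,q10} | {q4}.
State q10 belongs to the block {q8,q10}, which has 2 states.

2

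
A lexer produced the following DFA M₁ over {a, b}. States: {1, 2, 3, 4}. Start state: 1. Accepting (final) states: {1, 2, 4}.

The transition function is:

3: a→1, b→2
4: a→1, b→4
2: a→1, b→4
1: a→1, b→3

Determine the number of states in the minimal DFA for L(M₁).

3

Initial partition by acceptance: {1,2,4} | {3}.
On input b, block {1,2,4} splits into {2,4} and {1}.
Stable partition: {2,4} | {3} | {1} — 3 equivalence classes.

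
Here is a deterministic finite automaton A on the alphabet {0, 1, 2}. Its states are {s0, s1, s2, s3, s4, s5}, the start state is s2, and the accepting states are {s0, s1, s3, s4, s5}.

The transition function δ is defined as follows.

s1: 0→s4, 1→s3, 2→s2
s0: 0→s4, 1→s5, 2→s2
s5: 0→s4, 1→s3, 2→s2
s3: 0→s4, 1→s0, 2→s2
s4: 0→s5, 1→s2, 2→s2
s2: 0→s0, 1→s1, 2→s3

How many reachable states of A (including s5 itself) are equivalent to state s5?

Every state is reachable, so we keep all 6.
Initial partition by acceptance: {s0,s1,s3,s4,s5} | {s2}.
On input 1, block {s0,s1,s3,s4,s5} splits into {s0,s1,s3,s5} and {s4}.
Stable partition: {s0,s1,s3,s5} | {s2} | {s4} — 3 equivalence classes.
The equivalence class containing s5 is {s0,s1,s3,s5}, of size 4.

4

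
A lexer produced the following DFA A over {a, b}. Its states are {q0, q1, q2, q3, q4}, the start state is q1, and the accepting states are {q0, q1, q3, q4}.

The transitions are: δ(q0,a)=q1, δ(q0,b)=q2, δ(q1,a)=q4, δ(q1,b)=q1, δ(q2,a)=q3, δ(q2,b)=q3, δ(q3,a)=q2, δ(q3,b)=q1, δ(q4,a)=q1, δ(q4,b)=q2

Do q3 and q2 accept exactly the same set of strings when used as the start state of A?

First remove the unreachable states {q0}; 4 states remain.
P0 = {q1,q3,q4} | {q2}.
Split {q1,q3,q4} by δ(·,a) → {q1,q4} and {q3}.
Refine {q1,q4} on symbol b: members go to different blocks, giving {q1} and {q4}.
Stable partition: {q1} | {q2} | {q3} | {q4} — 4 equivalence classes.
q3 and q2 end up in different blocks, so they are distinguishable. For instance, the string 'ε' is accepted from only q3.

No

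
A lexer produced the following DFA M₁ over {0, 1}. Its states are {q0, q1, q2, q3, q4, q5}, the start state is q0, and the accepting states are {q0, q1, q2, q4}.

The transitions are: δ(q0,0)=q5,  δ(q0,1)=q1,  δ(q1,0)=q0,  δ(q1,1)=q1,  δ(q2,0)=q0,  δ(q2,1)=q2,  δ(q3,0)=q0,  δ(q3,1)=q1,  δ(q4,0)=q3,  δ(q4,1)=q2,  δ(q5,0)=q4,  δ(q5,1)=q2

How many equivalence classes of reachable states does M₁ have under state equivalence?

P0 = {q0,q1,q2,q4} | {q3,q5}.
On input 0, block {q0,q1,q2,q4} splits into {q0,q4} and {q1,q2}.
No further refinement is possible. Final partition (3 blocks): {q0,q4} | {q3,q5} | {q1,q2}.

3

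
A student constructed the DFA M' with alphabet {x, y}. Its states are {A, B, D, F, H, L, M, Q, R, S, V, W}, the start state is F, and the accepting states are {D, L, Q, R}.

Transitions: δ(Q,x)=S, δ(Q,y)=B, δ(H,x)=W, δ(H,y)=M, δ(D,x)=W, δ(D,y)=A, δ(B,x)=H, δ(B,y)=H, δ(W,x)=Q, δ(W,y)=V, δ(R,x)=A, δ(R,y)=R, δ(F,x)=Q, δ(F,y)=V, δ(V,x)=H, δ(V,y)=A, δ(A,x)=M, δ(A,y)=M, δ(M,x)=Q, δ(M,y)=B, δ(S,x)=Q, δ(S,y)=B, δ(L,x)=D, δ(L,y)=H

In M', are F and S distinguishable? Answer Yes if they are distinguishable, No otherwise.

No

First remove the unreachable states {D,L,R}; 9 states remain.
Start with accepting vs non-accepting: {Q} | {A,B,F,H,M,S,V,W}.
Split {A,B,F,H,M,S,V,W} by δ(·,x) → {F,M,S,W} and {A,B,H,V}.
Refine {A,B,H,V} on symbol x: members go to different blocks, giving {A,H} and {B,V}.
The partition is now stable with 4 blocks: {Q} | {F,M,S,W} | {A,H} | {B,V}.
F and S lie in the same block of the stable partition, so they are equivalent — no string distinguishes them.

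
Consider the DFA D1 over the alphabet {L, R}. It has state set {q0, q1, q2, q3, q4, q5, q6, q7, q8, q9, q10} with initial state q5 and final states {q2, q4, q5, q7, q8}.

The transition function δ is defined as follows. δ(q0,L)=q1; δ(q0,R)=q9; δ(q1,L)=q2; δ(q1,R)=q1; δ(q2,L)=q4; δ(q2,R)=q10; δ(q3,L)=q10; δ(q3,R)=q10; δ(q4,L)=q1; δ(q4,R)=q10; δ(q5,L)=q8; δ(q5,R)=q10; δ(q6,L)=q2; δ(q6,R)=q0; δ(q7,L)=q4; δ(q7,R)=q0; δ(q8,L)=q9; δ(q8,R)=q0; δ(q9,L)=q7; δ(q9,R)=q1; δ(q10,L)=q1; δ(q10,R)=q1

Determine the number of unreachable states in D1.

BFS from q5 reaches {q0, q1, q2, q4, q5, q7, q8, q9, q10}; the 2 state(s) q3, q6 are never visited.

2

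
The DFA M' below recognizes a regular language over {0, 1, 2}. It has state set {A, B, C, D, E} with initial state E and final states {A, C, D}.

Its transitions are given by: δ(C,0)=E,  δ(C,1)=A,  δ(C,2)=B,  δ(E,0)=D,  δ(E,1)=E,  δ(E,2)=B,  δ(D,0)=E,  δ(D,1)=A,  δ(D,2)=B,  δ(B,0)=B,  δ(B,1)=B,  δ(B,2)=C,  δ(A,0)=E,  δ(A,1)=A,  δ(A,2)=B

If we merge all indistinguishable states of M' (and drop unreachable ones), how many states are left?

P0 = {A,C,D} | {B,E}.
Refine {B,E} on symbol 0: members go to different blocks, giving {B} and {E}.
Stable partition: {A,C,D} | {B} | {E} — 3 equivalence classes.

3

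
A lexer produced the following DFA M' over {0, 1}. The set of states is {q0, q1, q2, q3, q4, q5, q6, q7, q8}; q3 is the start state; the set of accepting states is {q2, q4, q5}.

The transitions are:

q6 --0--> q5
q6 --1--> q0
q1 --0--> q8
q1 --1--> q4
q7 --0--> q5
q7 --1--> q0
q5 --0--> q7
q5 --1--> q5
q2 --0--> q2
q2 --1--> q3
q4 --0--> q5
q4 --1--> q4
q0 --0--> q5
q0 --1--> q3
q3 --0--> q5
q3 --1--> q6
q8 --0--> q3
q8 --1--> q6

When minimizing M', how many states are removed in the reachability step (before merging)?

4

No path from q3 leads to q1, q2, q4, q8; the other 5 states are all reachable.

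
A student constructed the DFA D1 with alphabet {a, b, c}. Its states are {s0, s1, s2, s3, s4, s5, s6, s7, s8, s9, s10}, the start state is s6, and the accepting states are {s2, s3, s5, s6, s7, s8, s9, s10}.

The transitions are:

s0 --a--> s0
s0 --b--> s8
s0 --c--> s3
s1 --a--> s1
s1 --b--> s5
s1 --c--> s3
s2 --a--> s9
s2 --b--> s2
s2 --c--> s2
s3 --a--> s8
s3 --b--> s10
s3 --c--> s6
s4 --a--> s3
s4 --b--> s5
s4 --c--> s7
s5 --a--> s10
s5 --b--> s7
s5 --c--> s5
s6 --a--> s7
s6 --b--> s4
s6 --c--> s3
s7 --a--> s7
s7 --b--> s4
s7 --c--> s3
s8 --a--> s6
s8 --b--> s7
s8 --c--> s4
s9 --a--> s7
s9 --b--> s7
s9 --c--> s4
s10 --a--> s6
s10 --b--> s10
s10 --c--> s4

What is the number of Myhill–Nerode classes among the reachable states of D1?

Reachable states from the start: {s3,s4,s5,s6,s7,s8,s10}. Unreachable: {s0,s1,s2,s9} — drop them.
Initial partition by acceptance: {s3,s5,s6,s7,s8,s10} | {s4}.
On input b, block {s3,s5,s6,s7,s8,s10} splits into {s3,s5,s8,s10} and {s6,s7}.
Refine {s3,s5,s8,s10} on symbol a: members go to different blocks, giving {s3,s5} and {s8,s10}.
Refine {s3,s5} on symbol b: members go to different blocks, giving {s3} and {s5}.
On input b, block {s8,s10} splits into {s8} and {s10}.
Stable partition: {s3} | {s4} | {s6,s7} | {s8} | {s5} | {s10} — 6 equivalence classes.

6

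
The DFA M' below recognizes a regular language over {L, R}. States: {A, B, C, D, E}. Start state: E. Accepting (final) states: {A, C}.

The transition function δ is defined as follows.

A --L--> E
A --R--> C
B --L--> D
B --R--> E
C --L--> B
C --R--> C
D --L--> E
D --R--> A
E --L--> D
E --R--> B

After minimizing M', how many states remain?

3

Every state is reachable, so we keep all 5.
Start with accepting vs non-accepting: {A,C} | {B,D,E}.
On input R, block {B,D,E} splits into {B,E} and {D}.
Stable partition: {A,C} | {B,E} | {D} — 3 equivalence classes.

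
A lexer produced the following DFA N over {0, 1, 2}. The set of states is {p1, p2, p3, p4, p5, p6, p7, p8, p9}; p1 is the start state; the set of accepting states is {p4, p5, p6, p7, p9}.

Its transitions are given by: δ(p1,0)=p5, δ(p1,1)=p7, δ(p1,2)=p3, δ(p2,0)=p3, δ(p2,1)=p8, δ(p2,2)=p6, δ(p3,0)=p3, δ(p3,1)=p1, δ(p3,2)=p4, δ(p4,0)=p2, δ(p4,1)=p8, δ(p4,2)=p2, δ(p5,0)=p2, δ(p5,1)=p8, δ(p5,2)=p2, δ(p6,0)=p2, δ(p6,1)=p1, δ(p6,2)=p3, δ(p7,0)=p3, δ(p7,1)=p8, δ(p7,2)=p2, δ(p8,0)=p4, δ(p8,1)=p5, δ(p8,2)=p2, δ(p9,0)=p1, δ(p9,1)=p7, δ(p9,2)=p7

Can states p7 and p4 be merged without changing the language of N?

Yes

First remove the unreachable states {p9}; 8 states remain.
Initial partition by acceptance: {p4,p5,p6,p7} | {p1,p2,p3,p8}.
Split {p1,p2,p3,p8} by δ(·,0) → {p1,p8} and {p2,p3}.
Stable partition: {p4,p5,p6,p7} | {p1,p8} | {p2,p3} — 3 equivalence classes.
p7 and p4 lie in the same block of the stable partition, so they are equivalent — no string distinguishes them.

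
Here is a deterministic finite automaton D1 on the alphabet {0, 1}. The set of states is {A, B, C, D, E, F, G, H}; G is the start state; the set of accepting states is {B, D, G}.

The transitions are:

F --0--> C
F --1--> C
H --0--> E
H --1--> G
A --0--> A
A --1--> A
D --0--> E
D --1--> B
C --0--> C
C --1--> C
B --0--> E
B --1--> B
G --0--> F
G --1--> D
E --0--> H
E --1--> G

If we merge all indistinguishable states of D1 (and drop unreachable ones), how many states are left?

States {A} cannot be reached from the start state, so discard them.
Start with accepting vs non-accepting: {B,D,G} | {C,E,F,H}.
On input 1, block {C,E,F,H} splits into {C,F} and {E,H}.
Refine {B,D,G} on symbol 0: members go to different blocks, giving {B,D} and {G}.
The partition is now stable with 4 blocks: {B,D} | {C,F} | {E,H} | {G}.

4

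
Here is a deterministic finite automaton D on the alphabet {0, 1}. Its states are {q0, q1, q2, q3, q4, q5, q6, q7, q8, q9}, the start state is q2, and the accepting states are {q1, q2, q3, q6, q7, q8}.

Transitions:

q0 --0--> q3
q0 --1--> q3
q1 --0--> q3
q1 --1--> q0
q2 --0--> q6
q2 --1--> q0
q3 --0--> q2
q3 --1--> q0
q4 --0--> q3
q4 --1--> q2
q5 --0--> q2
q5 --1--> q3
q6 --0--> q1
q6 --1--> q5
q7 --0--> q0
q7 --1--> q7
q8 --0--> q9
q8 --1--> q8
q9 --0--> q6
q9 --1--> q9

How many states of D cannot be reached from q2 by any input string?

4

Starting at q2 and following transitions, the reachable set is {q0, q1, q2, q3, q5, q6}. That leaves q4, q7, q8, q9 unreachable — 4 in total.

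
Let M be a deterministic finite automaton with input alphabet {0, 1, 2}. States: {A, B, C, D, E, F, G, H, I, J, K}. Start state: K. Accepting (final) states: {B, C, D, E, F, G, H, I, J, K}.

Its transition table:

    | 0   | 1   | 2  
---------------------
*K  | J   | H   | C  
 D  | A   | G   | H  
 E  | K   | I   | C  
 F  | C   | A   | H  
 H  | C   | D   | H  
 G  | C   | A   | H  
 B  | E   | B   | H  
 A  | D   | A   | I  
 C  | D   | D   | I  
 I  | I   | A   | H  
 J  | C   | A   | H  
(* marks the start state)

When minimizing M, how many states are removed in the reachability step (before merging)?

BFS from K reaches {A, C, D, G, H, I, J, K}; the 3 state(s) B, E, F are never visited.

3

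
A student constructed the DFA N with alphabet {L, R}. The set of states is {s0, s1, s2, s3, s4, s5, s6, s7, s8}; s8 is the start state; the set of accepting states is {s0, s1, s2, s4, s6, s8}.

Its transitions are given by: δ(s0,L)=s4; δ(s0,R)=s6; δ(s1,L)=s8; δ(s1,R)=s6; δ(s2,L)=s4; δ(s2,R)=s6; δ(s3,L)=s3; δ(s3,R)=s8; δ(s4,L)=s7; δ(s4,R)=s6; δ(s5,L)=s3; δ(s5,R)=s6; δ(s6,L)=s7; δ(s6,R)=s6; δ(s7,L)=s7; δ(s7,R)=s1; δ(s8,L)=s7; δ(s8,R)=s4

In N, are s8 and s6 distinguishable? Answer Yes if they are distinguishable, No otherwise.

No

First remove the unreachable states {s0,s2,s3,s5}; 5 states remain.
Start with accepting vs non-accepting: {s1,s4,s6,s8} | {s7}.
On input L, block {s1,s4,s6,s8} splits into {s4,s6,s8} and {s1}.
No further refinement is possible. Final partition (3 blocks): {s4,s6,s8} | {s7} | {s1}.
s8 and s6 lie in the same block of the stable partition, so they are equivalent — no string distinguishes them.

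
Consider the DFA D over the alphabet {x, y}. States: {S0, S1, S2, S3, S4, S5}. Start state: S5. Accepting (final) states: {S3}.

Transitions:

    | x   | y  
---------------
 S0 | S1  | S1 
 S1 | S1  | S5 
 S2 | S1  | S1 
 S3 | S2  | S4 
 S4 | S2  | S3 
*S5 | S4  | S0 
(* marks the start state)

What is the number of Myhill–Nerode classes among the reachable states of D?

All states are reachable from the start state.
Initial partition by acceptance: {S3} | {S0,S1,S2,S4,S5}.
Split {S0,S1,S2,S4,S5} by δ(·,y) → {S0,S1,S2,S5} and {S4}.
On input x, block {S0,S1,S2,S5} splits into {S0,S1,S2} and {S5}.
Split {S0,S1,S2} by δ(·,y) → {S0,S2} and {S1}.
No further refinement is possible. Final partition (5 blocks): {S3} | {S0,S2} | {S4} | {S5} | {S1}.

5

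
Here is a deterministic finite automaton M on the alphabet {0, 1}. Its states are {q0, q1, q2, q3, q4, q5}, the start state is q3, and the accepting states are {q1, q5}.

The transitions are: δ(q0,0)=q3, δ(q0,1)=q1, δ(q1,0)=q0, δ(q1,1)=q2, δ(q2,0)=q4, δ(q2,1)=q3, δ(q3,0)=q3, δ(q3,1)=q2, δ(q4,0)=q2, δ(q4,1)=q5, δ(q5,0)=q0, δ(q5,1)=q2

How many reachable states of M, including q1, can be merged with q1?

All states are reachable from the start state.
P0 = {q1,q5} | {q0,q2,q3,q4}.
Refine {q0,q2,q3,q4} on symbol 1: members go to different blocks, giving {q0,q4} and {q2,q3}.
Refine {q2,q3} on symbol 0: members go to different blocks, giving {q2} and {q3}.
Split {q0,q4} by δ(·,0) → {q0} and {q4}.
No further refinement is possible. Final partition (5 blocks): {q1,q5} | {q0} | {q2} | {q3} | {q4}.
The equivalence class containing q1 is {q1,q5}, of size 2.

2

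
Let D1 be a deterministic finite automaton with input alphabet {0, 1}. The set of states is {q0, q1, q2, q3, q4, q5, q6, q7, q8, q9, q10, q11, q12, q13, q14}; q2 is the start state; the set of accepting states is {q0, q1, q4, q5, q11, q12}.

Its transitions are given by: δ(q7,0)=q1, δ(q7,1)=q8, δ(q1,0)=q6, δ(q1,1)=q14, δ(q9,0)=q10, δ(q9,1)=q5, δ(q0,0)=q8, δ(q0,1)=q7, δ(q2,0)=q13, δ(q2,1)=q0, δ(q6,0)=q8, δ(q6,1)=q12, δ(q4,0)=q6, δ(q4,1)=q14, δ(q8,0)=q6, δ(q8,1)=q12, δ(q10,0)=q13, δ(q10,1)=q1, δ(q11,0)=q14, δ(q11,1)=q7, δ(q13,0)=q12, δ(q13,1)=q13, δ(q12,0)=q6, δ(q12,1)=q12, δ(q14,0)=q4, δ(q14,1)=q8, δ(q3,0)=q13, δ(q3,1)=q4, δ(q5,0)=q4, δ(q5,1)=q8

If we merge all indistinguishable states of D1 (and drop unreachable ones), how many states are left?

Reachable states from the start: {q0,q1,q2,q4,q6,q7,q8,q12,q13,q14}. Unreachable: {q3,q5,q9,q10,q11} — drop them.
Initial partition by acceptance: {q0,q1,q4,q12} | {q2,q6,q7,q8,q13,q14}.
On input 1, block {q0,q1,q4,q12} splits into {q0,q1,q4} and {q12}.
Refine {q2,q6,q7,q8,q13,q14} on symbol 0: members go to different blocks, giving {q2,q6,q8} and {q7,q14} and {q13}.
Split {q2,q6,q8} by δ(·,0) → {q6,q8} and {q2}.
Stable partition: {q0,q1,q4} | {q6,q8} | {q12} | {q7,q14} | {q13} | {q2} — 6 equivalence classes.

6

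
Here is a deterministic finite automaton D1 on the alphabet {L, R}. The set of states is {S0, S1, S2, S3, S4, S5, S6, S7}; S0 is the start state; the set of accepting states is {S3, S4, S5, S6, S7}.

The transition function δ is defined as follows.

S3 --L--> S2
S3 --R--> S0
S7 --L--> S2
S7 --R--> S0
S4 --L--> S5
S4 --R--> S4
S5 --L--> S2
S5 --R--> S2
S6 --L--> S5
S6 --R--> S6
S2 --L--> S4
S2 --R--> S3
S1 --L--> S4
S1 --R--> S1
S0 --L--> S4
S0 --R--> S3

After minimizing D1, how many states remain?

States {S1,S6,S7} cannot be reached from the start state, so discard them.
P0 = {S3,S4,S5} | {S0,S2}.
On input L, block {S3,S4,S5} splits into {S3,S5} and {S4}.
Stable partition: {S3,S5} | {S0,S2} | {S4} — 3 equivalence classes.

3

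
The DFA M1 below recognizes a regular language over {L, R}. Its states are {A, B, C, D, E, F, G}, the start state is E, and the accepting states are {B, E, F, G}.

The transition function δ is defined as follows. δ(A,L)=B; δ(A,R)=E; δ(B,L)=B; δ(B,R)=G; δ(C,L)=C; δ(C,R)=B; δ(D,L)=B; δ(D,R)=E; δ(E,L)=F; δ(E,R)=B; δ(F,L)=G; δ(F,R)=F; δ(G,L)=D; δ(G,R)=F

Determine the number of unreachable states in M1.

2

No path from E leads to A, C; the other 5 states are all reachable.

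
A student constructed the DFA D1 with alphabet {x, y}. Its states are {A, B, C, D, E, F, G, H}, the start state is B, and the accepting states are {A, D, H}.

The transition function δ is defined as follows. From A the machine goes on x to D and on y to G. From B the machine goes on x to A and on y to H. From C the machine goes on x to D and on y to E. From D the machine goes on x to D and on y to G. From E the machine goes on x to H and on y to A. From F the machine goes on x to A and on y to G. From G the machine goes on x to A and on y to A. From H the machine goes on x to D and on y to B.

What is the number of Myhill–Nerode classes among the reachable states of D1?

2

States {C,E,F} cannot be reached from the start state, so discard them.
Initial partition by acceptance: {A,D,H} | {B,G}.
Stable partition: {A,D,H} | {B,G} — 2 equivalence classes.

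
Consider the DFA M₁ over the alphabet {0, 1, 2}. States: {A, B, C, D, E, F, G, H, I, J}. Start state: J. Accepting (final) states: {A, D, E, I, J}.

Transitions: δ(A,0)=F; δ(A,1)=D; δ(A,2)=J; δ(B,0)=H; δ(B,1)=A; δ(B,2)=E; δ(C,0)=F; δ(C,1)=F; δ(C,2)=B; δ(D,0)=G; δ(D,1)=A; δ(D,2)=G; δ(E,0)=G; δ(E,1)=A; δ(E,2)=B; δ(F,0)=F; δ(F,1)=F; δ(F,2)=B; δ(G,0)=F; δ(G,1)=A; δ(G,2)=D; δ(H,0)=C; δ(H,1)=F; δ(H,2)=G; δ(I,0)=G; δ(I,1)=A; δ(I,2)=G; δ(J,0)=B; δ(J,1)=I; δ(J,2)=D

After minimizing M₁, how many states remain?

Initial partition by acceptance: {A,D,E,I,J} | {B,C,F,G,H}.
On input 2, block {A,D,E,I,J} splits into {D,E,I} and {A,J}.
Split {B,C,F,G,H} by δ(·,1) → {C,F,H} and {B,G}.
Split {A,J} by δ(·,0) → {A} and {J}.
Stable partition: {D,E,I} | {C,F,H} | {A} | {B,G} | {J} — 5 equivalence classes.

5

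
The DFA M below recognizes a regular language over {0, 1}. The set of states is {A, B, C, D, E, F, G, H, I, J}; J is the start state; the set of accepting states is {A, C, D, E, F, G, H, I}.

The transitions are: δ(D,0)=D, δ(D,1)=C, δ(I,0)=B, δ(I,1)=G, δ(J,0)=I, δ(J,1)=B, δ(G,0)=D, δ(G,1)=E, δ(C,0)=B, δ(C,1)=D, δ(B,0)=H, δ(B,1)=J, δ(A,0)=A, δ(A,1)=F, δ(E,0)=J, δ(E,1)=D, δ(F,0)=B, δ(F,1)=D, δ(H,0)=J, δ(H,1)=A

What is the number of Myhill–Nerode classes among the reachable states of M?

3

Every state is reachable, so we keep all 10.
P0 = {A,C,D,E,F,G,H,I} | {B,J}.
Refine {A,C,D,E,F,G,H,I} on symbol 0: members go to different blocks, giving {C,E,F,H,I} and {A,D,G}.
Stable partition: {C,E,F,H,I} | {B,J} | {A,D,G} — 3 equivalence classes.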